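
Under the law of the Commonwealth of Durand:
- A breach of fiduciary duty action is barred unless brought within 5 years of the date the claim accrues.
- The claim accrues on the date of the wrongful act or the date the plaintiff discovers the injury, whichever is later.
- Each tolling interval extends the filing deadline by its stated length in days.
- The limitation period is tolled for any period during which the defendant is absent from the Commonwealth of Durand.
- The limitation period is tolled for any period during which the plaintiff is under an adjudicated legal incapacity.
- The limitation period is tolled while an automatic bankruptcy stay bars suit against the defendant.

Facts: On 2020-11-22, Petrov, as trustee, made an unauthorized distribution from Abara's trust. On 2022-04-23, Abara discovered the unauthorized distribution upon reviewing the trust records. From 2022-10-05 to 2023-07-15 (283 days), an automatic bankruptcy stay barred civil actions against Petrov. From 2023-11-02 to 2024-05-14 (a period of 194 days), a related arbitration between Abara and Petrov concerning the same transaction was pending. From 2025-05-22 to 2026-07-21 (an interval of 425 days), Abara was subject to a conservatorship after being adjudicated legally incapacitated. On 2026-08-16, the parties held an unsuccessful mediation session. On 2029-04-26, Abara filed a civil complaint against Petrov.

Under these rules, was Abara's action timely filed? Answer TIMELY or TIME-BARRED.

Taking the later of the act (2020-11-22) and discovery (2022-04-23), the claim accrued on 2022-04-23.
Adding the 5 years base period to 2022-04-23 gives a deadline of 2027-04-23, before any tolling.
Because the automatic bankruptcy stay ran from 2022-10-05 to 2023-07-15, the deadline is extended by 283 days to 2028-01-31.
The plaintiff's legal incapacity from 2025-05-22 to 2026-07-21 tolled the period for 425 days, extending the deadline to 2029-03-31.
No stated provision tolls the period for a pending arbitration, so the interval from 2023-11-02 to 2024-05-14 has no effect on the deadline.
None of the other events listed affects the running of the period under the stated rules.
Abara filed on 2029-04-26, after the 2029-03-31 deadline, so the action is time-barred.

TIME-BARRED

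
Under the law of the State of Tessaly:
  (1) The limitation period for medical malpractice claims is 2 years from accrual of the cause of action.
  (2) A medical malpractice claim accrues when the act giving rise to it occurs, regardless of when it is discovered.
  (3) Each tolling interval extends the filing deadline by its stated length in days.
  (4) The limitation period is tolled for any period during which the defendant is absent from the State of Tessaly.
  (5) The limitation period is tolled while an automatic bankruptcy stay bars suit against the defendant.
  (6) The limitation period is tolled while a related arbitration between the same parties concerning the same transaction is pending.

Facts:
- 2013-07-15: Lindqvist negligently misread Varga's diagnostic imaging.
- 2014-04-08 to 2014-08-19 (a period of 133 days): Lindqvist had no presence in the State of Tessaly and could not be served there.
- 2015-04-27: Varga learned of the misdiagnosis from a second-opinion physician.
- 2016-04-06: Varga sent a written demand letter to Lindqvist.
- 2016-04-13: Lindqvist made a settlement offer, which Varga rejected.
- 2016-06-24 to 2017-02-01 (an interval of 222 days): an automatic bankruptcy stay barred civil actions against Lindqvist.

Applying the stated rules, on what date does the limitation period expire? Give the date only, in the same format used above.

Accrual is governed by the date of the act, so the period began to run on 2013-07-15; the later discovery on 2015-04-27 is irrelevant under the stated rule.
2 years from 2013-07-15 is 2015-07-15.
Because the defendant's absence from the jurisdiction ran from 2014-04-08 to 2014-08-19, the deadline is extended by 133 days to 2015-11-25.
The automatic bankruptcy stay starting 2016-06-24 came too late — the period had run on 2015-11-25 — and so does not extend the deadline.
Nothing else in the chronology tolls or restarts the period.

2015-11-25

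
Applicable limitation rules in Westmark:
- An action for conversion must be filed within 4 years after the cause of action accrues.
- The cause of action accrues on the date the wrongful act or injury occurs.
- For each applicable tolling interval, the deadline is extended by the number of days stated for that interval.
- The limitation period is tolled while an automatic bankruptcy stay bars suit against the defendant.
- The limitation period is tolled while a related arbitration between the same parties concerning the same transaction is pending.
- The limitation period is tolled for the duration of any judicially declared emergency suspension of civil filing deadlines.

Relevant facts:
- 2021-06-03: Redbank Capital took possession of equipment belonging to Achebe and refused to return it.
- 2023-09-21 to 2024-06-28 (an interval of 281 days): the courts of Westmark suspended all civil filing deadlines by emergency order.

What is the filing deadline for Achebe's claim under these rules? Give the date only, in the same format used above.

2026-03-11

The cause of action accrued on 2021-06-03, the date of the act.
The untolled deadline — 4 years after 2021-06-03 — is 2025-06-03.
The period was tolled for 281 days by the emergency suspension of filing deadlines (2023-09-21 to 2024-06-28), pushing the deadline to 2026-03-11.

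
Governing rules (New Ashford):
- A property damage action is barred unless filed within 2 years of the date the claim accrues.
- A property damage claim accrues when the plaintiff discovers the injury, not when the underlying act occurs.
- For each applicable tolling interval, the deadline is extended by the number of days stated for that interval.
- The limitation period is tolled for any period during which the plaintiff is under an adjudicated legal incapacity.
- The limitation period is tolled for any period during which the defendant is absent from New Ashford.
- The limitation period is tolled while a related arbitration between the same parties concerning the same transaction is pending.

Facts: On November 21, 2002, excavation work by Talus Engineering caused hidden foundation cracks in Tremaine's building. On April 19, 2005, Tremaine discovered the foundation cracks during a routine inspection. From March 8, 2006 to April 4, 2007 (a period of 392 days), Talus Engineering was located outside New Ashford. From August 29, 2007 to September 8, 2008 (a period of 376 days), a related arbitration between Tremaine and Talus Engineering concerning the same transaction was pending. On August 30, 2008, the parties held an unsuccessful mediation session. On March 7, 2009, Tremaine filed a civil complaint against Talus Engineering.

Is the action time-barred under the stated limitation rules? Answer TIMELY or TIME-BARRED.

TIMELY

Under the discovery rule, the claim accrued on April 19, 2005, when Tremaine discovered the injury — not on the November 21, 2002 date of the underlying act.
The untolled deadline — 2 years after April 19, 2005 — is April 19, 2007.
The period was tolled for 392 days by the defendant's absence from the jurisdiction (March 8, 2006 to April 4, 2007), pushing the deadline to May 15, 2008.
The period was tolled for 376 days by the pending related arbitration (August 29, 2007 to September 8, 2008), pushing the deadline to May 26, 2009.
The other events in the timeline have no effect on the limitation period under the stated rules.
Filing on March 7, 2009 beat the May 26, 2009 deadline — the action is timely.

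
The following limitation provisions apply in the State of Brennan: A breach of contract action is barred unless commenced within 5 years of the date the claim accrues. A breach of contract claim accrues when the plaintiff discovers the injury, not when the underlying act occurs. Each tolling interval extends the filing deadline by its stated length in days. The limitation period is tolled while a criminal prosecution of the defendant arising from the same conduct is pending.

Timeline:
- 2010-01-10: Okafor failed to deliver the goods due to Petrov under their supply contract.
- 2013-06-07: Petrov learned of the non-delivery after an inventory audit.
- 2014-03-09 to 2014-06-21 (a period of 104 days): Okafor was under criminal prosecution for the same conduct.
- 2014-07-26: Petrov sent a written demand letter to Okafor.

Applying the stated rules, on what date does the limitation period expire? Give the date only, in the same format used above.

2018-09-19

Under the discovery rule, the claim accrued on 2013-06-07, when Petrov discovered the injury — not on the 2010-01-10 date of the underlying act.
5 years from 2013-06-07 is 2018-06-07.
The period was tolled for 104 days by the pending criminal prosecution (2014-03-09 to 2014-06-21), pushing the deadline to 2018-09-19.
Nothing else in the chronology tolls or restarts the period.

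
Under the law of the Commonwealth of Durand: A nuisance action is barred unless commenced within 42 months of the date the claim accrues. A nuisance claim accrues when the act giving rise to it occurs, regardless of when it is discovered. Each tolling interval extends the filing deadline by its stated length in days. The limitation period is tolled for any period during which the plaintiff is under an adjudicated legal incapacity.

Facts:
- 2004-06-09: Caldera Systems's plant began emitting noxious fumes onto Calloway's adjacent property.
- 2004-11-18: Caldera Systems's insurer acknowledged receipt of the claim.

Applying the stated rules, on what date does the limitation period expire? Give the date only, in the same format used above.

2007-12-09

The limitation period began to run on 2004-06-09.
Adding the 42 months base period to 2004-06-09 gives a deadline of 2007-12-09, before any tolling.
The other events in the timeline have no effect on the limitation period under the stated rules.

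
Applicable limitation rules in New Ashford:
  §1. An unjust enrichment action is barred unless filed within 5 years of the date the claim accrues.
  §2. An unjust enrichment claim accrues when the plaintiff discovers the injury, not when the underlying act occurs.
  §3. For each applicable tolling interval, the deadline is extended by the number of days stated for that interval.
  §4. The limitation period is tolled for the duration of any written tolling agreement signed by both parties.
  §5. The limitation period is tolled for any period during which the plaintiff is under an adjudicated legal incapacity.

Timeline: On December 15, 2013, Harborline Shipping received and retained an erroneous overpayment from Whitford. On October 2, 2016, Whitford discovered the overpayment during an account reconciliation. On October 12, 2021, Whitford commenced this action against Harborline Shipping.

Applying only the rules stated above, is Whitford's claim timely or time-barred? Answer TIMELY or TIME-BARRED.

Accrual is tied to discovery, so the period began on October 2, 2016 rather than on December 15, 2013 when the act occurred.
5 years from October 2, 2016 is October 2, 2021.
Whitford filed on October 12, 2021, after the October 2, 2021 deadline, so the action is time-barred.

TIME-BARRED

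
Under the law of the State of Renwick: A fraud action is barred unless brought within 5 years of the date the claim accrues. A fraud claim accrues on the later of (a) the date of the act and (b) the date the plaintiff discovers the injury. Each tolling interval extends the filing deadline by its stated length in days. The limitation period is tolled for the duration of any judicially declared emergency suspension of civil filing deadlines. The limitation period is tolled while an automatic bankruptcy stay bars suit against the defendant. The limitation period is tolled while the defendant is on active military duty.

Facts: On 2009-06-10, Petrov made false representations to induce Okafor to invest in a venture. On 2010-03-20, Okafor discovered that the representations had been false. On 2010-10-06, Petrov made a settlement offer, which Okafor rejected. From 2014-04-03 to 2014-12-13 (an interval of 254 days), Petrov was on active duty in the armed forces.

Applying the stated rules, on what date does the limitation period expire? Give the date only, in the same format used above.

Taking the later of the act (2009-06-10) and discovery (2010-03-20), the claim accrued on 2010-03-20.
The untolled deadline — 5 years after 2010-03-20 — is 2015-03-20.
The period was tolled for 254 days by the defendant's active military service (2014-04-03 to 2014-12-13), pushing the deadline to 2015-11-29.
The other events in the timeline have no effect on the limitation period under the stated rules.

2015-11-29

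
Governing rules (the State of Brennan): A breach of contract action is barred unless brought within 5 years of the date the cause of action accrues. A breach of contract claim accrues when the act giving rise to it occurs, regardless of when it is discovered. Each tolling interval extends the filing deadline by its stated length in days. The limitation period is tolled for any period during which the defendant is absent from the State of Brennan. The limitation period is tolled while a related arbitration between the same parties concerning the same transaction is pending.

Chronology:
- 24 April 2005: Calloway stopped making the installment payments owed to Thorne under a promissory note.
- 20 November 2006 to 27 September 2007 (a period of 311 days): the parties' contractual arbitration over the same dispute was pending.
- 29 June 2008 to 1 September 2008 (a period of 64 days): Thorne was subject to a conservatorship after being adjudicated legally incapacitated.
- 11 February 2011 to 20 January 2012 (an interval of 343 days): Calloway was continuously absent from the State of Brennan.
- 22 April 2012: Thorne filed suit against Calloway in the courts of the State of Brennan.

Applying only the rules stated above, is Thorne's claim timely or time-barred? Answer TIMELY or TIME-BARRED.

The limitation period began to run on 24 April 2005.
Adding the 5 years base period to 24 April 2005 gives a deadline of 24 April 2010, before any tolling.
Because the pending related arbitration ran from 20 November 2006 to 27 September 2007, the deadline is extended by 311 days to 1 March 2011.
The period was tolled for 343 days by the defendant's absence from the jurisdiction (11 February 2011 to 20 January 2012), pushing the deadline to 7 February 2012.
Although the plaintiff's incapacity ran from 29 June 2008 to 1 September 2008, the stated rules do not make that a tolling event, so it is disregarded.
Thorne filed on 22 April 2012, after the 7 February 2012 deadline, so the action is time-barred.

TIME-BARRED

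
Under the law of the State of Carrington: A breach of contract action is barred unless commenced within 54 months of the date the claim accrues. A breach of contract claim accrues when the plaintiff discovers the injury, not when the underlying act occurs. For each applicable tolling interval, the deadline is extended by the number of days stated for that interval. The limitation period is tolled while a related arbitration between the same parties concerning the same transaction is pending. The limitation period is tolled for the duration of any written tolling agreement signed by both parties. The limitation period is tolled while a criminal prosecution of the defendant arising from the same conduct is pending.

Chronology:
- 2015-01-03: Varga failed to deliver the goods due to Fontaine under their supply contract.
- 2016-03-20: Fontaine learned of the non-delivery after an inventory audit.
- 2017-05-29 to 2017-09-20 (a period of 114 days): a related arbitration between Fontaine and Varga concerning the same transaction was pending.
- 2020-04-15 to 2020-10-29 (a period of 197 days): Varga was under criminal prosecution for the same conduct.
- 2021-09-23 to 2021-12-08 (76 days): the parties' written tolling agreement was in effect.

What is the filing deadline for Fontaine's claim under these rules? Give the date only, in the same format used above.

Accrual is tied to discovery, so the period began on 2016-03-20 rather than on 2015-01-03 when the act occurred.
54 months from 2016-03-20 is 2020-09-20.
The period was tolled for 114 days by the pending related arbitration (2017-05-29 to 2017-09-20), pushing the deadline to 2021-01-12.
Because the pending criminal prosecution ran from 2020-04-15 to 2020-10-29, the deadline is extended by 197 days to 2021-07-28.
The written tolling agreement starting 2021-09-23 came too late — the period had run on 2021-07-28 — and so does not extend the deadline.

2021-07-28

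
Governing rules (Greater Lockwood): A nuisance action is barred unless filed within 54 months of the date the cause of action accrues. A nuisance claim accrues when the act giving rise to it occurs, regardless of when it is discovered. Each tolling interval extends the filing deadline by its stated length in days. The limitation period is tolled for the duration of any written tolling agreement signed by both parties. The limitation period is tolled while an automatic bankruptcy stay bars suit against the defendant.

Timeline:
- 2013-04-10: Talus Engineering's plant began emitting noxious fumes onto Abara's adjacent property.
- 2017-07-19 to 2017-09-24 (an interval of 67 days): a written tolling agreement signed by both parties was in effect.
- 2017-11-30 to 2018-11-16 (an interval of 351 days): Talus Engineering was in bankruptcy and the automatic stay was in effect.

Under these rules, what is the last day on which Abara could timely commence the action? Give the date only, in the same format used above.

The cause of action accrued on 2013-04-10, the date of the act.
The untolled deadline — 54 months after 2013-04-10 — is 2017-10-10.
The period was tolled for 67 days by the written tolling agreement (2017-07-19 to 2017-09-24), pushing the deadline to 2017-12-16.
Because the automatic bankruptcy stay ran from 2017-11-30 to 2018-11-16, the deadline is extended by 351 days to 2018-12-02.

2018-12-02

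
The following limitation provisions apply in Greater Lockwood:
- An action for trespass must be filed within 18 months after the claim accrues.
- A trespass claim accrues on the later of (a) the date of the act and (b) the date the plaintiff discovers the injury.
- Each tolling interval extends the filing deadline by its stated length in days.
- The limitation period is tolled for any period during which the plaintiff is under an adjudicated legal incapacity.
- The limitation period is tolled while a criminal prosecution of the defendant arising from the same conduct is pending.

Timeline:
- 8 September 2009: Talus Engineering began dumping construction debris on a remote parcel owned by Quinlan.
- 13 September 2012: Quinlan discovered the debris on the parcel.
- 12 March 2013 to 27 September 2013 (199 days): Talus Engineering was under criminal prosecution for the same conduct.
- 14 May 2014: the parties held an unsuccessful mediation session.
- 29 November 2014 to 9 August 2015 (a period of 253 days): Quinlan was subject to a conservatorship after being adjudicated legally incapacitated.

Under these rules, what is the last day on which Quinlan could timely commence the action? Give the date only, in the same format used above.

28 September 2014

Taking the later of the act (8 September 2009) and discovery (13 September 2012), the claim accrued on 13 September 2012.
Adding the 18 months base period to 13 September 2012 gives a deadline of 13 March 2014, before any tolling.
The pending criminal prosecution from 12 March 2013 to 27 September 2013 tolled the period for 199 days, extending the deadline to 28 September 2014.
The plaintiff's legal incapacity from 29 November 2014 to 9 August 2015 began after the period had already run on 28 September 2014, so it has no tolling effect.
None of the other events listed affects the running of the period under the stated rules.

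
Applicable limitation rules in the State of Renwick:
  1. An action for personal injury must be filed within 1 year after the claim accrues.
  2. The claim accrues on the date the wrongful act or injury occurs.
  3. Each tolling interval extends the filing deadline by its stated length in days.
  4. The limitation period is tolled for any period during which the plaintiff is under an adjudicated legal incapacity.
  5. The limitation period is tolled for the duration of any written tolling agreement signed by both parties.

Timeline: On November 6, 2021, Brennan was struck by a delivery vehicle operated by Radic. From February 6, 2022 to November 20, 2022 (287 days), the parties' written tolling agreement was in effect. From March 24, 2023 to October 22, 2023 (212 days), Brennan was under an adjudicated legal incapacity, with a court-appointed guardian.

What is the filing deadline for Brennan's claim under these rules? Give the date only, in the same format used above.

The claim accrued on November 6, 2021, when the wrongful act occurred.
The untolled deadline — 1 year after November 6, 2021 — is November 6, 2022.
Because the written tolling agreement ran from February 6, 2022 to November 20, 2022, the deadline is extended by 287 days to August 20, 2023.
Because the plaintiff's legal incapacity ran from March 24, 2023 to October 22, 2023, the deadline is extended by 212 days to March 19, 2024.

March 19, 2024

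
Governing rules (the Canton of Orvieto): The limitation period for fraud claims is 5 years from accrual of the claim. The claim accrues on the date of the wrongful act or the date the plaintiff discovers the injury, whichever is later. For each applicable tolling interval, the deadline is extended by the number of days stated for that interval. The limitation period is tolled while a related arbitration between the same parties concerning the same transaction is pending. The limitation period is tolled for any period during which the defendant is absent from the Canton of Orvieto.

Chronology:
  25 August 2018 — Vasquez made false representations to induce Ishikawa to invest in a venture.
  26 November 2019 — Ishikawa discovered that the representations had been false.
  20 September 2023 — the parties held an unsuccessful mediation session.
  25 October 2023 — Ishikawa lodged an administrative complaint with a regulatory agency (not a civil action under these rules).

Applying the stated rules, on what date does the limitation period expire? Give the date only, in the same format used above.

The claim accrued on 26 November 2019 — the later of the 25 August 2018 act and the 26 November 2019 discovery.
Adding the 5 years base period to 26 November 2019 gives a deadline of 26 November 2024, before any tolling.
The other events in the timeline have no effect on the limitation period under the stated rules.

26 November 2024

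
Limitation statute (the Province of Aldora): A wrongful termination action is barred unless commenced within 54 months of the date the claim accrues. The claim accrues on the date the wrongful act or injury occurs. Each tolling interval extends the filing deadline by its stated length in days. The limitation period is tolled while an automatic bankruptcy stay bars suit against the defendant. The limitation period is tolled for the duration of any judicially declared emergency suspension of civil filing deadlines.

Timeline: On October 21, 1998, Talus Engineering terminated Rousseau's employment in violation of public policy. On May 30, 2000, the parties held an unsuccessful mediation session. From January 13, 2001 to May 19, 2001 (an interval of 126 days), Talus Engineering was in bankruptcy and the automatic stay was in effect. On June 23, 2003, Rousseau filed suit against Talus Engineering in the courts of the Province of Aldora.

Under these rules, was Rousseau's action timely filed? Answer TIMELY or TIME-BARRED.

The limitation period began to run on October 21, 1998.
The untolled deadline — 54 months after October 21, 1998 — is April 21, 2003.
Because the automatic bankruptcy stay ran from January 13, 2001 to May 19, 2001, the deadline is extended by 126 days to August 25, 2003.
Nothing else in the chronology tolls or restarts the period.
Filing on June 23, 2003 beat the August 25, 2003 deadline — the action is timely.

TIMELY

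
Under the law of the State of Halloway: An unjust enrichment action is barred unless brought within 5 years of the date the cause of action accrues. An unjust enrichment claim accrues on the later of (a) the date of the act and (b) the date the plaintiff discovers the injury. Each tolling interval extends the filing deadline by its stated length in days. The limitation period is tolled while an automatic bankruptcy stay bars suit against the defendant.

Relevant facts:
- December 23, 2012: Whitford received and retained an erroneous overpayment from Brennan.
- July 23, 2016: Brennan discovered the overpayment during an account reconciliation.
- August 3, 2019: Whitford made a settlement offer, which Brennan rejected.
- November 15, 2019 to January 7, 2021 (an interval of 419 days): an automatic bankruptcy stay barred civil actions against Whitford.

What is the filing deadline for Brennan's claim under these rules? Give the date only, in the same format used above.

September 15, 2022

Because discovery on July 23, 2016 post-dates the December 23, 2012 act, accrual under the later-of rule falls on July 23, 2016.
Adding the 5 years base period to July 23, 2016 gives a deadline of July 23, 2021, before any tolling.
Because the automatic bankruptcy stay ran from November 15, 2019 to January 7, 2021, the deadline is extended by 419 days to September 15, 2022.
The other events in the timeline have no effect on the limitation period under the stated rules.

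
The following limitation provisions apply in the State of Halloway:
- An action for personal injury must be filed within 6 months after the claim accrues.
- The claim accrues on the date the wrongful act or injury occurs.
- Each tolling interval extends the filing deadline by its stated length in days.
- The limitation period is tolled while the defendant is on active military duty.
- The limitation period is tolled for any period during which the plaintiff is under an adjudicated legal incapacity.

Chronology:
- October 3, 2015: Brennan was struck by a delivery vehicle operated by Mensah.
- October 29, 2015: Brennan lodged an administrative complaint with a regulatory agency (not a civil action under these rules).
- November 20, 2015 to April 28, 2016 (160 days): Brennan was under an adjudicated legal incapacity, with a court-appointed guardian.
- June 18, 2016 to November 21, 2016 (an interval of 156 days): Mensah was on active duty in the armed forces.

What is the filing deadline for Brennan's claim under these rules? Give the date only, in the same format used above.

February 13, 2017

The claim accrued on October 3, 2015, when the wrongful act occurred.
6 months from October 3, 2015 is April 3, 2016.
Because the plaintiff's legal incapacity ran from November 20, 2015 to April 28, 2016, the deadline is extended by 160 days to September 10, 2016.
Because the defendant's active military service ran from June 18, 2016 to November 21, 2016, the deadline is extended by 156 days to February 13, 2017.
None of the other events listed affects the running of the period under the stated rules.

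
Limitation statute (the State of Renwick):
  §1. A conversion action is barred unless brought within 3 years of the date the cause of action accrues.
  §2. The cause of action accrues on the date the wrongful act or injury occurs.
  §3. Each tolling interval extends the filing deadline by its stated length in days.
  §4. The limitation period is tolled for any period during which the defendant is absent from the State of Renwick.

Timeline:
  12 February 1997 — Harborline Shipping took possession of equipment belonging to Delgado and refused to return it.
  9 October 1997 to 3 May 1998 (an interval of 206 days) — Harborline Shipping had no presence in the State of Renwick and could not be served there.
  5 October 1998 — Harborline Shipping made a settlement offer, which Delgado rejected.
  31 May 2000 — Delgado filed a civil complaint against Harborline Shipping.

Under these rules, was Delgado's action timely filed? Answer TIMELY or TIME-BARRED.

TIMELY

The claim accrued on 12 February 1997, when the wrongful act occurred.
Adding the 3 years base period to 12 February 1997 gives a deadline of 12 February 2000, before any tolling.
The period was tolled for 206 days by the defendant's absence from the jurisdiction (9 October 1997 to 3 May 1998), pushing the deadline to 5 September 2000.
None of the other events listed affects the running of the period under the stated rules.
The 31 May 2000 filing precedes the 5 September 2000 deadline; the claim is timely.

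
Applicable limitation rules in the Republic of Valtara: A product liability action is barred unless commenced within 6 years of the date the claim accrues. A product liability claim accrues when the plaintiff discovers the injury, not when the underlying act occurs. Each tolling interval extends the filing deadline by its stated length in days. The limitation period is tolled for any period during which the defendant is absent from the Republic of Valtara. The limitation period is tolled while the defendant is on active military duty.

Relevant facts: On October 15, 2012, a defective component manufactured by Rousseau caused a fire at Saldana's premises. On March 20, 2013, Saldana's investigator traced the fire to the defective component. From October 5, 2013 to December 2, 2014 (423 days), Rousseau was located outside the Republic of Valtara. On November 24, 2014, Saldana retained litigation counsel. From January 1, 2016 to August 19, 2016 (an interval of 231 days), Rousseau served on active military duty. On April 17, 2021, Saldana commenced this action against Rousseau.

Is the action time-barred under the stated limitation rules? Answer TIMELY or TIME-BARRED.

TIME-BARRED

Under the discovery rule, the claim accrued on March 20, 2013, when Saldana discovered the injury — not on the October 15, 2012 date of the underlying act.
6 years from March 20, 2013 is March 20, 2019.
The period was tolled for 423 days by the defendant's absence from the jurisdiction (October 5, 2013 to December 2, 2014), pushing the deadline to May 16, 2020.
The period was tolled for 231 days by the defendant's active military service (January 1, 2016 to August 19, 2016), pushing the deadline to January 2, 2021.
The other events in the timeline have no effect on the limitation period under the stated rules.
Saldana filed on April 17, 2021, after the January 2, 2021 deadline, so the action is time-barred.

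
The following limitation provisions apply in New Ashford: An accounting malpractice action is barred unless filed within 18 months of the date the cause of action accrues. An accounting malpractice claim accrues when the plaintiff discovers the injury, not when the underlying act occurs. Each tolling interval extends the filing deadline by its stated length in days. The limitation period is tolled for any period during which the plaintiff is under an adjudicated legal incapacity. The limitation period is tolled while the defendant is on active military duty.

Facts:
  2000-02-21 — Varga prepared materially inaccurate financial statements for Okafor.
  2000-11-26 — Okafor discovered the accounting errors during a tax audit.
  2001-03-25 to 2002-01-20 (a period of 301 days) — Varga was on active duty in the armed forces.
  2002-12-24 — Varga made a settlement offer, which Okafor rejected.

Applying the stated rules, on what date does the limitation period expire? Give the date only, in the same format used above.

2003-03-23

Under the discovery rule, the claim accrued on 2000-11-26, when Okafor discovered the injury — not on the 2000-02-21 date of the underlying act.
The untolled deadline — 18 months after 2000-11-26 — is 2002-05-26.
Because the defendant's active military service ran from 2001-03-25 to 2002-01-20, the deadline is extended by 301 days to 2003-03-23.
None of the other events listed affects the running of the period under the stated rules.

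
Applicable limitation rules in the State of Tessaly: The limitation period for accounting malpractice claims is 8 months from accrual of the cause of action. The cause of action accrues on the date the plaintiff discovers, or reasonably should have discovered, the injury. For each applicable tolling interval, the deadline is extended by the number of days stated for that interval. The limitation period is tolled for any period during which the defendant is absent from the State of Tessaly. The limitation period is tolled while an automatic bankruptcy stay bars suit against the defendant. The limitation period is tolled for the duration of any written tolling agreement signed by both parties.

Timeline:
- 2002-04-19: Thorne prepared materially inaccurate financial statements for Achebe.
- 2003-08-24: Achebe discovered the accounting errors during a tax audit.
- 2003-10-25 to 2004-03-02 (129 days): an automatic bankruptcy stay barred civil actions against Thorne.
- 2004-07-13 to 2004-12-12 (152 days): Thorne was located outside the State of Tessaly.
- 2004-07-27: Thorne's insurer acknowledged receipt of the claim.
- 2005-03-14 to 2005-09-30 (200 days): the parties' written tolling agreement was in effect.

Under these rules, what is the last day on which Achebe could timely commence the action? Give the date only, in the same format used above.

Under the discovery rule, the claim accrued on 2003-08-24, when Achebe discovered the injury — not on the 2002-04-19 date of the underlying act.
8 months from 2003-08-24 is 2004-04-24.
Because the automatic bankruptcy stay ran from 2003-10-25 to 2004-03-02, the deadline is extended by 129 days to 2004-08-31.
The period was tolled for 152 days by the defendant's absence from the jurisdiction (2004-07-13 to 2004-12-12), pushing the deadline to 2005-01-30.
By the time the written tolling agreement began on 2005-03-14, the limitation period had already expired on 2005-01-30; that interval cannot revive it.
The other events in the timeline have no effect on the limitation period under the stated rules.

2005-01-30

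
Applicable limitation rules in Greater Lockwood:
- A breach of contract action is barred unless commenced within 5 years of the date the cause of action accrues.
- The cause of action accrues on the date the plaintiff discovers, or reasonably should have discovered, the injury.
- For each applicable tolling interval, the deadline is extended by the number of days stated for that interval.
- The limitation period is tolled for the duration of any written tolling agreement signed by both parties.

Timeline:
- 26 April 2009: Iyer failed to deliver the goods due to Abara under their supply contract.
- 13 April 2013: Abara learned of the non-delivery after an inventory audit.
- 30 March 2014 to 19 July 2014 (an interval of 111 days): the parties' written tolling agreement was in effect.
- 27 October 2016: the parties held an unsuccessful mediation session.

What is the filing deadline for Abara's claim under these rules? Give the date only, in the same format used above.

2 August 2018

Accrual is tied to discovery, so the period began on 13 April 2013 rather than on 26 April 2009 when the act occurred.
Adding the 5 years base period to 13 April 2013 gives a deadline of 13 April 2018, before any tolling.
Because the written tolling agreement ran from 30 March 2014 to 19 July 2014, the deadline is extended by 111 days to 2 August 2018.
None of the other events listed affects the running of the period under the stated rules.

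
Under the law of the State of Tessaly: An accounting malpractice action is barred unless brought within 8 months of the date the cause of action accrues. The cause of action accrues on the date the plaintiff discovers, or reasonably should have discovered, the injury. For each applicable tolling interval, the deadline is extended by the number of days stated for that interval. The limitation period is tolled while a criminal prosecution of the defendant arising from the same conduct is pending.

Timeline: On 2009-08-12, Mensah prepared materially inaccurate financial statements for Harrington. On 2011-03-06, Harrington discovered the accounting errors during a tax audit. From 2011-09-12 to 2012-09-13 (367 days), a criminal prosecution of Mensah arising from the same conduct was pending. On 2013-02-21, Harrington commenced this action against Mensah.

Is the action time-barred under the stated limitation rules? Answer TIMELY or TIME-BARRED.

Under the discovery rule, the claim accrued on 2011-03-06, when Harrington discovered the injury — not on the 2009-08-12 date of the underlying act.
The untolled deadline — 8 months after 2011-03-06 — is 2011-11-06.
The pending criminal prosecution from 2011-09-12 to 2012-09-13 tolled the period for 367 days, extending the deadline to 2012-11-07.
Harrington filed on 2013-02-21, after the 2012-11-07 deadline, so the action is time-barred.

TIME-BARRED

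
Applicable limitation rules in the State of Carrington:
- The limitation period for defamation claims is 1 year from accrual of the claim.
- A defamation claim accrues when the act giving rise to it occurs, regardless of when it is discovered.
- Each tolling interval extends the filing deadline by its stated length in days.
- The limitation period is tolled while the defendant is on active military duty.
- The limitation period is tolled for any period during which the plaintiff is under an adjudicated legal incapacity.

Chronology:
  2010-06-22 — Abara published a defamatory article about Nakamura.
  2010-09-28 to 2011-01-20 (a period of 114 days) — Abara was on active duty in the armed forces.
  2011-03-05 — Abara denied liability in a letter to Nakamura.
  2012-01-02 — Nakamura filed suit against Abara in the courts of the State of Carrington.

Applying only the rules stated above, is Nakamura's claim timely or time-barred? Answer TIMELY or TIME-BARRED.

TIME-BARRED

The limitation period began to run on 2010-06-22.
Adding the 1 year base period to 2010-06-22 gives a deadline of 2011-06-22, before any tolling.
The period was tolled for 114 days by the defendant's active military service (2010-09-28 to 2011-01-20), pushing the deadline to 2011-10-14.
None of the other events listed affects the running of the period under the stated rules.
Nakamura filed on 2012-01-02, after the 2011-10-14 deadline, so the action is time-barred.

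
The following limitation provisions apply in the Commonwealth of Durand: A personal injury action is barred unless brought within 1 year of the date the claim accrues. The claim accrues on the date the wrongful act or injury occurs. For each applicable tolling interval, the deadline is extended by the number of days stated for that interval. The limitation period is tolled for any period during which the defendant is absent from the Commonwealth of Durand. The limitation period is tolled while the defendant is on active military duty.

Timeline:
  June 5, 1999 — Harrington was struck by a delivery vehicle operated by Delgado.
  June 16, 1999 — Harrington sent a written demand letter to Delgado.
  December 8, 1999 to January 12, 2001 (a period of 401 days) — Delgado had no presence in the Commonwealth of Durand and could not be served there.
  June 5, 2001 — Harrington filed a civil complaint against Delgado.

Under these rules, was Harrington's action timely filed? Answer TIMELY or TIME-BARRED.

The limitation period began to run on June 5, 1999.
The untolled deadline — 1 year after June 5, 1999 — is June 5, 2000.
The period was tolled for 401 days by the defendant's absence from the jurisdiction (December 8, 1999 to January 12, 2001), pushing the deadline to July 11, 2001.
Nothing else in the chronology tolls or restarts the period.
Filing on June 5, 2001 beat the July 11, 2001 deadline — the action is timely.

TIMELY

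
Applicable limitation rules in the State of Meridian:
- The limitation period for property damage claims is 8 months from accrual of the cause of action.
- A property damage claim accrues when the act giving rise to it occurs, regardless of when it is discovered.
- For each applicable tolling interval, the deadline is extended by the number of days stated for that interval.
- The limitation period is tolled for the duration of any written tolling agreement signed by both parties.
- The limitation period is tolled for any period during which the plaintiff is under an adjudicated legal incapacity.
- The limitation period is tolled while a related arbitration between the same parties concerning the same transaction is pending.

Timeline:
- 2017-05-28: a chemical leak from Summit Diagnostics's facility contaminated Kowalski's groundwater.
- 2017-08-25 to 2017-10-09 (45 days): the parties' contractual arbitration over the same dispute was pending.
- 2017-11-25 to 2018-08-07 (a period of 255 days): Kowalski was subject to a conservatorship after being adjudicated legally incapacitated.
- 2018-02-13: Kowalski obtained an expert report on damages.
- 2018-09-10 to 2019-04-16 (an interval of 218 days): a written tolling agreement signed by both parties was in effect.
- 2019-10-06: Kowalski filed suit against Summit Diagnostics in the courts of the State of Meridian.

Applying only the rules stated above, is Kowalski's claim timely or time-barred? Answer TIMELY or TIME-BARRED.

The limitation period began to run on 2017-05-28.
Adding the 8 months base period to 2017-05-28 gives a deadline of 2018-01-28, before any tolling.
The pending related arbitration from 2017-08-25 to 2017-10-09 tolled the period for 45 days, extending the deadline to 2018-03-14.
Because the plaintiff's legal incapacity ran from 2017-11-25 to 2018-08-07, the deadline is extended by 255 days to 2018-11-24.
The period was tolled for 218 days by the written tolling agreement (2018-09-10 to 2019-04-16), pushing the deadline to 2019-06-30.
Nothing else in the chronology tolls or restarts the period.
Filing on 2019-10-06 missed the 2019-06-30 deadline — the action is time-barred.

TIME-BARRED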